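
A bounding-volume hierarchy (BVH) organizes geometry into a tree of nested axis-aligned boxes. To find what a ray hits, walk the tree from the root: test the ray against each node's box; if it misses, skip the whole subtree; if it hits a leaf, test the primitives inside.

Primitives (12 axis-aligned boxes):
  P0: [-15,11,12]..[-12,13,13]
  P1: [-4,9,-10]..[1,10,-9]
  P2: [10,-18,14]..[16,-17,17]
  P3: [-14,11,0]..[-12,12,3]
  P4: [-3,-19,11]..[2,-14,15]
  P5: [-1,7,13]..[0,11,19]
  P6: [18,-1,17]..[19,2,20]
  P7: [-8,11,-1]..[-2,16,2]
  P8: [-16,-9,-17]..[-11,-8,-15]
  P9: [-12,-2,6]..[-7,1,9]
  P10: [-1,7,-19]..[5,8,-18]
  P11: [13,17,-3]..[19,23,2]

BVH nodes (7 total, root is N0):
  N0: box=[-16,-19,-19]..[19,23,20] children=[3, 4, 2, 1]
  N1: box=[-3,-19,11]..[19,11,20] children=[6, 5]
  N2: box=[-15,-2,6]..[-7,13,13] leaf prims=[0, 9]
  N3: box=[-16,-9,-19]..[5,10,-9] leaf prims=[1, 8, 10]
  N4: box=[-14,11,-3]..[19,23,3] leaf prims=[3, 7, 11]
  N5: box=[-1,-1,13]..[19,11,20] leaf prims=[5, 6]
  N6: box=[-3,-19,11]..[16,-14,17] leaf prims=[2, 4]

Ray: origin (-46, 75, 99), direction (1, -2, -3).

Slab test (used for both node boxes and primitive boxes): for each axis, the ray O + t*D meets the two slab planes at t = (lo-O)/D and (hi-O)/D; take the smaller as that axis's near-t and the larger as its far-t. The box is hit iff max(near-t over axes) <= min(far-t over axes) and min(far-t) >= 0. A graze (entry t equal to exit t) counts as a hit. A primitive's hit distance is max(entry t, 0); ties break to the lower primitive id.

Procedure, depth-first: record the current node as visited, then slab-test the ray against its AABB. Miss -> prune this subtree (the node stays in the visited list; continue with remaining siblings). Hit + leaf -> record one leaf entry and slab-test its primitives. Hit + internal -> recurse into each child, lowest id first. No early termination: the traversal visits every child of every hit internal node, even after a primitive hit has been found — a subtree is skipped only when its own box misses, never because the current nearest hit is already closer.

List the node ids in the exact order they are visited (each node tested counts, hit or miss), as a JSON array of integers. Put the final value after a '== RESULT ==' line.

Traverse from the root:
N0 x:[30,65] y:[26,47] z:[79/3,118/3] -> hit [30,118/3], descend [1, 2, 3, 4]
  N1 x:[43,65] y:[32,47] z:[79/3,88/3] -> miss, prune
  N2 x:[31,39] y:[31,77/2] z:[86/3,31] -> hit [31,31] leaf, test {P0(miss), P9(miss)}
  N3 x:[30,51] y:[65/2,42] z:[36,118/3] -> hit [36,118/3] leaf, test {P1(miss), P8(miss), P10(miss)}
  N4 x:[32,65] y:[26,32] z:[32,34] -> hit [32,32] leaf, test {P3@t=32, P7(miss), P11(miss)}

5 AABB tests over nodes [0, 1, 2, 3, 4]; 3 leaves entered; closest P3.

== RESULT ==
[0, 1, 2, 3, 4]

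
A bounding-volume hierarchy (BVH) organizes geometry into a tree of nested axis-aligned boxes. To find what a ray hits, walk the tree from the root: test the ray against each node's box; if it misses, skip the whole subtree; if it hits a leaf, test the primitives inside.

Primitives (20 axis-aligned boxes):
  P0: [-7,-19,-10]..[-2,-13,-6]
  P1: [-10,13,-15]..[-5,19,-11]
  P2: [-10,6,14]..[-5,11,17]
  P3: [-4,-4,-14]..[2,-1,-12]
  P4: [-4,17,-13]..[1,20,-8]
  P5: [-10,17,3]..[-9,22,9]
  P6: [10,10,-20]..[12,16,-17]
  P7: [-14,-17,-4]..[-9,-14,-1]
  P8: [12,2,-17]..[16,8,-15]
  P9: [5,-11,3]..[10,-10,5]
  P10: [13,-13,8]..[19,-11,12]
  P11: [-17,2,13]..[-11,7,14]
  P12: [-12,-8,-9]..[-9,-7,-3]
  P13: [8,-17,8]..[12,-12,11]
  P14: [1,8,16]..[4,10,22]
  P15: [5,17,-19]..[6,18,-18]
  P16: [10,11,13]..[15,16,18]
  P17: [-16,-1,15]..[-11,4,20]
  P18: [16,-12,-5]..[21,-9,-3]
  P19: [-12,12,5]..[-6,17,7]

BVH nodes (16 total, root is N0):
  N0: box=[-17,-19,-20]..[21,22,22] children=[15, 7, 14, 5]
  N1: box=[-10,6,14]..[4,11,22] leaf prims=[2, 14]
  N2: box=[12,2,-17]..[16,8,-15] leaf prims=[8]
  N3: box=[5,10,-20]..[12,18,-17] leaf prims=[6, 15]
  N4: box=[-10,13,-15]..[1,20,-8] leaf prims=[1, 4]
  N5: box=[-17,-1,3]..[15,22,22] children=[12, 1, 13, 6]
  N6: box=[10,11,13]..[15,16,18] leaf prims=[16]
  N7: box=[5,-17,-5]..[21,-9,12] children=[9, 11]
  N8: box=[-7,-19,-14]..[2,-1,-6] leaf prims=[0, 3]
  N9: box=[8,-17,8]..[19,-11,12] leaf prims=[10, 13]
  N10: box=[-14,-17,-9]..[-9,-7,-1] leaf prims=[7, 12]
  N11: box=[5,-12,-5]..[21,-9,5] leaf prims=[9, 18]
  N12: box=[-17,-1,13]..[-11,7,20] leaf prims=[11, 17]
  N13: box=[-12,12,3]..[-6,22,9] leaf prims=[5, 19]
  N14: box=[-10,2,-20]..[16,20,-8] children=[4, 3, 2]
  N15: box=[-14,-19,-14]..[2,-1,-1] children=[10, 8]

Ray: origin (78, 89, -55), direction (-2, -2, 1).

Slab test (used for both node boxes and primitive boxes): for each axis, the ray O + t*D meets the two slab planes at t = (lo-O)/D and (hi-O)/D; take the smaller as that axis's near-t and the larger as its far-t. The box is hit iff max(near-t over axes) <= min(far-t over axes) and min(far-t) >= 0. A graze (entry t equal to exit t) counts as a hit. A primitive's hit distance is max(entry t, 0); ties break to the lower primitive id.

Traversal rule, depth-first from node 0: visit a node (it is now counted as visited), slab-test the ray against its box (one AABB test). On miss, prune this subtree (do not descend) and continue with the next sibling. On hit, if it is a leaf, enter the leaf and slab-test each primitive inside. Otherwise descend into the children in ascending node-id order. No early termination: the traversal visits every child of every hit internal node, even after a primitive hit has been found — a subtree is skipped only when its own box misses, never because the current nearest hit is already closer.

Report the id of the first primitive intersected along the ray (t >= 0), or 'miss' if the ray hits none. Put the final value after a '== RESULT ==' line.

Walk:
N0 x:[57/2,95/2] y:[67/2,54] z:[35,77] -> hit [35,95/2], descend [5, 7, 14, 15]
  N5 x:[63/2,95/2] y:[67/2,45] z:[58,77] -> miss, prune
  N7 x:[57/2,73/2] y:[49,53] z:[50,67] -> miss, prune
  N14 x:[31,44] y:[69/2,87/2] z:[35,47] -> hit [35,87/2], descend [2, 3, 4]
    N2 x:[31,33] y:[81/2,87/2] z:[38,40] -> miss, prune
    N3 x:[33,73/2] y:[71/2,79/2] z:[35,38] -> hit [71/2,73/2] leaf, test {P6(miss), P15@t=36}
    N4 x:[77/2,44] y:[69/2,38] z:[40,47] -> miss, prune
  N15 x:[38,46] y:[45,54] z:[41,54] -> hit [45,46], descend [8, 10]
    N8 x:[38,85/2] y:[45,54] z:[41,49] -> miss, prune
    N10 x:[87/2,46] y:[48,53] z:[46,54] -> miss, prune

Summary -> nodes [0, 5, 7, 14, 2, 3, 4, 15, 8, 10]; box-tests=10; leaf-entries=1; first=P15

== RESULT ==
15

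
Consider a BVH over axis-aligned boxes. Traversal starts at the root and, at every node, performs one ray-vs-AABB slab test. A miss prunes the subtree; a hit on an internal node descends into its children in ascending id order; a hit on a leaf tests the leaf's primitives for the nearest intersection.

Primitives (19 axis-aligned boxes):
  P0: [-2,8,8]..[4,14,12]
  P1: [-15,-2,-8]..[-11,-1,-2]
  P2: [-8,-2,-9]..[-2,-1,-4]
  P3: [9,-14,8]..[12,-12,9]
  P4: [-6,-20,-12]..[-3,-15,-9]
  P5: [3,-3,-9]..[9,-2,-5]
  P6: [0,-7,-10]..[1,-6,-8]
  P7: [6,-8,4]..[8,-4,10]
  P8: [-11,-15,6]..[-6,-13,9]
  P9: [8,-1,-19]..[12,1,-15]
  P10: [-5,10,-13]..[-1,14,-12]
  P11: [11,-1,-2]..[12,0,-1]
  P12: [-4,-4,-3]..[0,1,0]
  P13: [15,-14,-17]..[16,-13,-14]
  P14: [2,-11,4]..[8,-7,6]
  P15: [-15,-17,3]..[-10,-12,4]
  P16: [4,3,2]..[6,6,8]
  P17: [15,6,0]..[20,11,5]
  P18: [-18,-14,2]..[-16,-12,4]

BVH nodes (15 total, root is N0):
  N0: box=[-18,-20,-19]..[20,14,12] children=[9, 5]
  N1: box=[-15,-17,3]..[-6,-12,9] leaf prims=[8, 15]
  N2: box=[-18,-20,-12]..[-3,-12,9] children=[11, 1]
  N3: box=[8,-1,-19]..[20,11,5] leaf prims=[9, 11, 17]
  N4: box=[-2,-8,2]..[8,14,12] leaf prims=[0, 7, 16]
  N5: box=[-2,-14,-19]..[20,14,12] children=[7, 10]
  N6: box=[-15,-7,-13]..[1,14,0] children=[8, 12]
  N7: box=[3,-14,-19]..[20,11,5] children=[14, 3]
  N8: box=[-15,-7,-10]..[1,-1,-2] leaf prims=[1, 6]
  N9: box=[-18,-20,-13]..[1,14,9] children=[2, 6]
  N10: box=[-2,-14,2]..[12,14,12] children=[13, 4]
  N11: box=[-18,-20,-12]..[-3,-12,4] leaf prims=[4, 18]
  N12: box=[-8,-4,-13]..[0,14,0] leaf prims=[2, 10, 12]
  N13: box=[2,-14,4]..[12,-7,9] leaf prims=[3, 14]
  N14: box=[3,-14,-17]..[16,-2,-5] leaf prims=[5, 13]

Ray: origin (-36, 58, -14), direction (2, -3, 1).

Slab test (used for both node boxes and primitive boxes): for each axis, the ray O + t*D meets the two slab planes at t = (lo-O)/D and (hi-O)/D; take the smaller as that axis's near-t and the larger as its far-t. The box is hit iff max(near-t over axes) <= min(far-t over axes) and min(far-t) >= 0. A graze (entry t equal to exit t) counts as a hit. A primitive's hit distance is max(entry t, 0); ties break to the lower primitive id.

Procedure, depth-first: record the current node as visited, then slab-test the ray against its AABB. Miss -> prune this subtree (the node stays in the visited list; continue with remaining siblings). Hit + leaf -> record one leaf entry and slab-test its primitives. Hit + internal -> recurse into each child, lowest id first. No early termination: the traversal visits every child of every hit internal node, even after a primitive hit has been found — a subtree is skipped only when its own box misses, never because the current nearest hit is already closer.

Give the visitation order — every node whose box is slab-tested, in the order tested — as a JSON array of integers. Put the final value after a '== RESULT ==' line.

Traverse from the root:
N0 x:[9,28] y:[44/3,26] z:[-5,26] -> hit [44/3,26], descend [5, 9]
  N5 x:[17,28] y:[44/3,24] z:[-5,26] -> hit [17,24], descend [7, 10]
    N7 x:[39/2,28] y:[47/3,24] z:[-5,19] -> miss, prune
    N10 x:[17,24] y:[44/3,24] z:[16,26] -> hit [17,24], descend [4, 13]
      N4 x:[17,22] y:[44/3,22] z:[16,26] -> hit [17,22] leaf, test {P0(miss), P7@t=21, P16(miss)}
      N13 x:[19,24] y:[65/3,24] z:[18,23] -> hit [65/3,23] leaf, test {P3(miss), P14(miss)}
  N9 x:[9,37/2] y:[44/3,26] z:[1,23] -> hit [44/3,37/2], descend [2, 6]
    N2 x:[9,33/2] y:[70/3,26] z:[2,23] -> miss, prune
    N6 x:[21/2,37/2] y:[44/3,65/3] z:[1,14] -> miss, prune

9 AABB tests over nodes [0, 5, 7, 10, 4, 13, 9, 2, 6]; 2 leaves entered; closest P7.

== RESULT ==
[0, 5, 7, 10, 4, 13, 9, 2, 6]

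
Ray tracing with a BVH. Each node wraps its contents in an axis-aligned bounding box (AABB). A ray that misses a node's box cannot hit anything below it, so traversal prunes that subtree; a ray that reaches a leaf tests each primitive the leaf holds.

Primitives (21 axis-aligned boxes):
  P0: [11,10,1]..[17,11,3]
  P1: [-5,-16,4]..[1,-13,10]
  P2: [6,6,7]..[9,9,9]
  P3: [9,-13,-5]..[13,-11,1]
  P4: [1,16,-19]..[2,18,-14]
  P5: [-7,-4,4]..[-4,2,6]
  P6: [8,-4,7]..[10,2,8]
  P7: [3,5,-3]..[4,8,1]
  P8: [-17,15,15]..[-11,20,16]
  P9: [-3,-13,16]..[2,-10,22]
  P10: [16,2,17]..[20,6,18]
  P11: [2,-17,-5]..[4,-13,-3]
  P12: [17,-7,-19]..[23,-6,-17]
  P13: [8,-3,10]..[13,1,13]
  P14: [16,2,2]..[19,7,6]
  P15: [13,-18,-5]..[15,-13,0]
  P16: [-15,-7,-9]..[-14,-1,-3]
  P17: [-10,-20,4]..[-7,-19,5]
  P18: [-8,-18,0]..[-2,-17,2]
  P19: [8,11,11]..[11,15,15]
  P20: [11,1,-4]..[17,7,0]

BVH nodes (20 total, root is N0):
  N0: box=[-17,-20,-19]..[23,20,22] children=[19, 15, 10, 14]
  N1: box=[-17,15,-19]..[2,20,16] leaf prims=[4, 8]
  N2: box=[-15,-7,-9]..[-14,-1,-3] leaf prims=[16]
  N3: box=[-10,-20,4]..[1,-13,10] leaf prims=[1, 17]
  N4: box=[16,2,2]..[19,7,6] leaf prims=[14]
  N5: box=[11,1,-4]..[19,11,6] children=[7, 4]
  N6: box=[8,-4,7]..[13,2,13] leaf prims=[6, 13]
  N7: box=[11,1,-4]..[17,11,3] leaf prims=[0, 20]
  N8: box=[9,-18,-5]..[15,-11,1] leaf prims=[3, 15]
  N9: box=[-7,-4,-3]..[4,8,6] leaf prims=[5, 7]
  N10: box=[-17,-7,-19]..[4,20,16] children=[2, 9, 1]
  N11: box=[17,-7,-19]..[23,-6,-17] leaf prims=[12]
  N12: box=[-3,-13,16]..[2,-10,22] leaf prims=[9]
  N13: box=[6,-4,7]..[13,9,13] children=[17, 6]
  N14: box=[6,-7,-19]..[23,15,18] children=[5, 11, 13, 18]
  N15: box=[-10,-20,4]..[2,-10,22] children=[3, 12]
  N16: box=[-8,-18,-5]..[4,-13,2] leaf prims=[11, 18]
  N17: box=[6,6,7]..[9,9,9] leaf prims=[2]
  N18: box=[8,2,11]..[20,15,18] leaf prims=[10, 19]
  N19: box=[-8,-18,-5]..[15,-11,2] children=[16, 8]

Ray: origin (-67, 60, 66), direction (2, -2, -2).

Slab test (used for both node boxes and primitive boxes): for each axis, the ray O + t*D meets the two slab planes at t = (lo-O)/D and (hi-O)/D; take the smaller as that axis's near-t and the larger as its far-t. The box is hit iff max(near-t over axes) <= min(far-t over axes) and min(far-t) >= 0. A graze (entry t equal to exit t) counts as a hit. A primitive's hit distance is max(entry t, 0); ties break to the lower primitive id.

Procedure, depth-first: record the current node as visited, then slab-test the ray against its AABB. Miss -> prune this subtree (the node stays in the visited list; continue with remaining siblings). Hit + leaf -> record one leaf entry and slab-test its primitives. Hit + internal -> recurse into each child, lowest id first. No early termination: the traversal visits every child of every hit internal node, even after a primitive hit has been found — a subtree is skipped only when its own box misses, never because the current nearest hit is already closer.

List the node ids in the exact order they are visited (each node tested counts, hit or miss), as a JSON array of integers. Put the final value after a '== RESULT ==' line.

Traverse from the root:
N0 x:[25,45] y:[20,40] z:[22,85/2] -> hit [25,40], descend [10, 14, 15, 19]
  N10 x:[25,71/2] y:[20,67/2] z:[25,85/2] -> hit [25,67/2], descend [1, 2, 9]
    N1 x:[25,69/2] y:[20,45/2] z:[25,85/2] -> miss, prune
    N2 x:[26,53/2] y:[61/2,67/2] z:[69/2,75/2] -> miss, prune
    N9 x:[30,71/2] y:[26,32] z:[30,69/2] -> hit [30,32] leaf, test {P5@t=30, P7(miss)}
  N14 x:[73/2,45] y:[45/2,67/2] z:[24,85/2] -> miss, prune
  N15 x:[57/2,69/2] y:[35,40] z:[22,31] -> miss, prune
  N19 x:[59/2,41] y:[71/2,39] z:[32,71/2] -> hit [71/2,71/2], descend [8, 16]
    N8 x:[38,41] y:[71/2,39] z:[65/2,71/2] -> miss, prune
    N16 x:[59/2,71/2] y:[73/2,39] z:[32,71/2] -> miss, prune

10 AABB tests over nodes [0, 10, 1, 2, 9, 14, 15, 19, 8, 16]; 1 leaf entered; closest P5.

== RESULT ==
[0, 10, 1, 2, 9, 14, 15, 19, 8, 16]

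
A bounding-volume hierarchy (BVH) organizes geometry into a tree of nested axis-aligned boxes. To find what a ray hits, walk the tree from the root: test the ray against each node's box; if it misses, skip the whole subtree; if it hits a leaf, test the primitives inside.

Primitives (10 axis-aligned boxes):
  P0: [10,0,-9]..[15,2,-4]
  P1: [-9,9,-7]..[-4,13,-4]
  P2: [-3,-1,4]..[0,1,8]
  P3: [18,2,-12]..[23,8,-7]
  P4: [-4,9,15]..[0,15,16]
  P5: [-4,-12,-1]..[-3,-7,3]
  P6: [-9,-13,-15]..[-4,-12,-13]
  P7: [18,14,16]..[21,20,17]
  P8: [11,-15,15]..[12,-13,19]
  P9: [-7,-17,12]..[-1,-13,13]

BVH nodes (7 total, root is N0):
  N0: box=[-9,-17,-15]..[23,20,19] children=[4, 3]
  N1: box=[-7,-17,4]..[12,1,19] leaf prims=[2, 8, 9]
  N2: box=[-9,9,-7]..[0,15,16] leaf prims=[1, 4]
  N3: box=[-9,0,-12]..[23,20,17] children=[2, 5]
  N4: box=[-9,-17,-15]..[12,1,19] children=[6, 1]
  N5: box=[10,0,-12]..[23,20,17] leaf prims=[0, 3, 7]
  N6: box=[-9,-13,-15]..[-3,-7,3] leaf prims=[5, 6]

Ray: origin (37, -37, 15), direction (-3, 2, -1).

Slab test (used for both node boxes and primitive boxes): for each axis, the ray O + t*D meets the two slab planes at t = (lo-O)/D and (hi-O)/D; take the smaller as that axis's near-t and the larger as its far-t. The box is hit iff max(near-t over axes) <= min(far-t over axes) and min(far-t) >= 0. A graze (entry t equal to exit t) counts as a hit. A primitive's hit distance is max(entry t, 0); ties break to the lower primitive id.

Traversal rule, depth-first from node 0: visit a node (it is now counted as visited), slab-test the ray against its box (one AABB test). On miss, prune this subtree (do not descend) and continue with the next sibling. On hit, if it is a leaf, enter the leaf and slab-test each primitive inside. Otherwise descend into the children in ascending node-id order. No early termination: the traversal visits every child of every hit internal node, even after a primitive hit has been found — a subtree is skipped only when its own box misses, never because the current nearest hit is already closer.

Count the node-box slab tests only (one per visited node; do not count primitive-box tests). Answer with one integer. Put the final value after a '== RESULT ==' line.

Trace the traversal:
N0 x:[14/3,46/3] y:[10,57/2] z:[-4,30] -> hit [10,46/3], descend [3, 4]
  N3 x:[14/3,46/3] y:[37/2,57/2] z:[-2,27] -> miss, prune
  N4 x:[25/3,46/3] y:[10,19] z:[-4,30] -> hit [10,46/3], descend [1, 6]
    N1 x:[25/3,44/3] y:[10,19] z:[-4,11] -> hit [10,11] leaf, test {P2(miss), P8(miss), P9(miss)}
    N6 x:[40/3,46/3] y:[12,15] z:[12,30] -> hit [40/3,15] leaf, test {P5@t=40/3, P6(miss)}

5 AABB tests over nodes [0, 3, 4, 1, 6]; 2 leaves entered; closest P5.

== RESULT ==
5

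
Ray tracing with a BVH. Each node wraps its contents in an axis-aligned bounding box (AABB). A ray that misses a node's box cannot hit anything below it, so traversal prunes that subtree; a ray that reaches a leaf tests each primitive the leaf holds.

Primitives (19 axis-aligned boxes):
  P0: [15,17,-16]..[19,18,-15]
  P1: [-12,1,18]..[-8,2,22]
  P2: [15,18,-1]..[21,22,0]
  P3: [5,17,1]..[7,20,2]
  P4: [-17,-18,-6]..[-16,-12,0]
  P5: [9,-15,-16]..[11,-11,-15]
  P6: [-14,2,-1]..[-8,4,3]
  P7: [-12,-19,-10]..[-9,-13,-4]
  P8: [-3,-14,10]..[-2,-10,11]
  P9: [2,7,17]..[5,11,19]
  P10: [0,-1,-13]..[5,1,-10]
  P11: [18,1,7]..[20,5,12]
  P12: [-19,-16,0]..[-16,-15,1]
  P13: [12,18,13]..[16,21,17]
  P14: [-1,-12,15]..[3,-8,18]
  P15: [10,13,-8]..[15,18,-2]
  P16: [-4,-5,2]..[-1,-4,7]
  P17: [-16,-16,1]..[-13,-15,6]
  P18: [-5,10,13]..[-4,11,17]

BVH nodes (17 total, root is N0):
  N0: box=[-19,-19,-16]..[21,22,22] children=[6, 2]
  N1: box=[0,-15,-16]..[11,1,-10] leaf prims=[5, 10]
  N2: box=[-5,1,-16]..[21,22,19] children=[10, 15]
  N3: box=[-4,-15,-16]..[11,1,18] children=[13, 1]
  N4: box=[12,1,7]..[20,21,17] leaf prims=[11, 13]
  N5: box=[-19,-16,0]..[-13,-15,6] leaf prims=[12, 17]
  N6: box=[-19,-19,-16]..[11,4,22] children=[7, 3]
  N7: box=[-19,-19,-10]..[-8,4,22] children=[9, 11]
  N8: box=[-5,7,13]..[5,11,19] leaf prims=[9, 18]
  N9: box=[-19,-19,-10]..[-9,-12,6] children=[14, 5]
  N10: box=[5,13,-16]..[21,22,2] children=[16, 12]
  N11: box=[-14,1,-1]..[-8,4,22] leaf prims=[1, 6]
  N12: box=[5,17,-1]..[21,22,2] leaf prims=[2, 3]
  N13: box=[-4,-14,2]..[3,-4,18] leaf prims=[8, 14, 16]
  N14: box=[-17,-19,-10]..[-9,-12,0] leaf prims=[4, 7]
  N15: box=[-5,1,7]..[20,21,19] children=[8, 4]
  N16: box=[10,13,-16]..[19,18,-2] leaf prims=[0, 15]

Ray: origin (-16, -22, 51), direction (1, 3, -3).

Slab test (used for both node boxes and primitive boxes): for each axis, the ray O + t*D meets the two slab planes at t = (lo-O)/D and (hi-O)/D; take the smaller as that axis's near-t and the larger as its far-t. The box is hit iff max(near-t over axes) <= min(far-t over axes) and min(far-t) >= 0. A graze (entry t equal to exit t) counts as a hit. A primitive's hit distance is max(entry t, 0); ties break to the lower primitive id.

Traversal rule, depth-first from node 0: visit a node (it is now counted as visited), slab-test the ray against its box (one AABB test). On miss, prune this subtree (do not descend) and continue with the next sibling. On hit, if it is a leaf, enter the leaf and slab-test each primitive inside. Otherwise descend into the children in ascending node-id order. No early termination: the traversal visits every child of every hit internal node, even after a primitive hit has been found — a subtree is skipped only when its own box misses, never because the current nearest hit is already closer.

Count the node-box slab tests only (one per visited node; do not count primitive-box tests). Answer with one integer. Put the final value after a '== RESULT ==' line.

Trace the traversal:
N0 x:[-3,37] y:[1,44/3] z:[29/3,67/3] -> hit [29/3,44/3], descend [2, 6]
  N2 x:[11,37] y:[23/3,44/3] z:[32/3,67/3] -> hit [11,44/3], descend [10, 15]
    N10 x:[21,37] y:[35/3,44/3] z:[49/3,67/3] -> miss, prune
    N15 x:[11,36] y:[23/3,43/3] z:[32/3,44/3] -> hit [11,43/3], descend [4, 8]
      N4 x:[28,36] y:[23/3,43/3] z:[34/3,44/3] -> miss, prune
      N8 x:[11,21] y:[29/3,11] z:[32/3,38/3] -> hit [11,11] leaf, test {P9(miss), P18(miss)}
  N6 x:[-3,27] y:[1,26/3] z:[29/3,67/3] -> miss, prune

order=[0, 2, 10, 15, 4, 8, 6]  |boxes|=7  |leaves|=1  hit=miss

== RESULT ==
7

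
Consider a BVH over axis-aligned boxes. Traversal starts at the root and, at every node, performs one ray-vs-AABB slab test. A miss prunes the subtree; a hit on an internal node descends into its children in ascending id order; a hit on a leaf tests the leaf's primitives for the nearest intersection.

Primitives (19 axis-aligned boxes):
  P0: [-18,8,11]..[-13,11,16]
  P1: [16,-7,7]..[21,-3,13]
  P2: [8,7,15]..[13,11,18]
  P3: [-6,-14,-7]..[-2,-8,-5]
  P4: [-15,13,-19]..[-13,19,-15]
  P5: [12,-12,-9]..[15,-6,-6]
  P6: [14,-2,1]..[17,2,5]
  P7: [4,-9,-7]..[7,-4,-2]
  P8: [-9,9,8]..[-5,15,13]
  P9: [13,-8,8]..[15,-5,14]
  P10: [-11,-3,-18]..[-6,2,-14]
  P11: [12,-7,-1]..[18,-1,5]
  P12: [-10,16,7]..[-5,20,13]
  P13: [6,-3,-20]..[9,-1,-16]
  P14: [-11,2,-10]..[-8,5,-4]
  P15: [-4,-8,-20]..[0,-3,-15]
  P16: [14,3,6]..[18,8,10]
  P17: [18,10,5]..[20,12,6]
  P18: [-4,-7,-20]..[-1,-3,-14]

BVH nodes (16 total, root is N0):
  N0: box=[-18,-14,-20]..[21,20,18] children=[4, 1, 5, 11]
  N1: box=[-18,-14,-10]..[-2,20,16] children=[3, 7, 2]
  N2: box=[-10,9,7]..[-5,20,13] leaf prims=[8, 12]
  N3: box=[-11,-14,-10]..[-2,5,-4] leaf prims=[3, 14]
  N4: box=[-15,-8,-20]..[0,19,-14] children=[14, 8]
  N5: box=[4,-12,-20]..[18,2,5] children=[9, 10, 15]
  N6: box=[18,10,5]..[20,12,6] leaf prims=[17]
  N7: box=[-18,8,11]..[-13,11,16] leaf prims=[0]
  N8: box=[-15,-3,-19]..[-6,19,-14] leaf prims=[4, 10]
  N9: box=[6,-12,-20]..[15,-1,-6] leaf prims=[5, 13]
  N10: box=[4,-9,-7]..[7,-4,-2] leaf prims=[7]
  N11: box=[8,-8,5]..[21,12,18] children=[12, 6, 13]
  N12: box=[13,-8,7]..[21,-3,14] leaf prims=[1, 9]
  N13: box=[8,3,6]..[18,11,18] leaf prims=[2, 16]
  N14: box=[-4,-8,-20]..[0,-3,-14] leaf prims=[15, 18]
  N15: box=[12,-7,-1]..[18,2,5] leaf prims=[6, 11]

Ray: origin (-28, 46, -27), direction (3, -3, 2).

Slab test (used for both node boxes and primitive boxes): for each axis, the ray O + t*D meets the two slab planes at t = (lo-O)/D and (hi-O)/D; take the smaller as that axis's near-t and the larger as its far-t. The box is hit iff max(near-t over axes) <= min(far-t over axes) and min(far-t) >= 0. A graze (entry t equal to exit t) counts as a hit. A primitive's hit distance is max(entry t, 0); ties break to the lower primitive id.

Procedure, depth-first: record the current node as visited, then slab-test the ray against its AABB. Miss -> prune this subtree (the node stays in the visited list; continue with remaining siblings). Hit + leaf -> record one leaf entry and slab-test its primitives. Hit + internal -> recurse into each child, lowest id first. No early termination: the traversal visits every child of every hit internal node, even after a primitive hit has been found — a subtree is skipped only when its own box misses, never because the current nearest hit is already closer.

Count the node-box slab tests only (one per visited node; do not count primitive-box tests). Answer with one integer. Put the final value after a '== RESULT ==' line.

Traverse from the root:
N0 x:[10/3,49/3] y:[26/3,20] z:[7/2,45/2] -> hit [26/3,49/3], descend [1, 4, 5, 11]
  N1 x:[10/3,26/3] y:[26/3,20] z:[17/2,43/2] -> hit [26/3,26/3], descend [2, 3, 7]
    N2 x:[6,23/3] y:[26/3,37/3] z:[17,20] -> miss, prune
    N3 x:[17/3,26/3] y:[41/3,20] z:[17/2,23/2] -> miss, prune
    N7 x:[10/3,5] y:[35/3,38/3] z:[19,43/2] -> miss, prune
  N4 x:[13/3,28/3] y:[9,18] z:[7/2,13/2] -> miss, prune
  N5 x:[32/3,46/3] y:[44/3,58/3] z:[7/2,16] -> hit [44/3,46/3], descend [9, 10, 15]
    N9 x:[34/3,43/3] y:[47/3,58/3] z:[7/2,21/2] -> miss, prune
    N10 x:[32/3,35/3] y:[50/3,55/3] z:[10,25/2] -> miss, prune
    N15 x:[40/3,46/3] y:[44/3,53/3] z:[13,16] -> hit [44/3,46/3] leaf, test {P6@t=44/3, P11(miss)}
  N11 x:[12,49/3] y:[34/3,18] z:[16,45/2] -> hit [16,49/3], descend [6, 12, 13]
    N6 x:[46/3,16] y:[34/3,12] z:[16,33/2] -> miss, prune
    N12 x:[41/3,49/3] y:[49/3,18] z:[17,41/2] -> miss, prune
    N13 x:[12,46/3] y:[35/3,43/3] z:[33/2,45/2] -> miss, prune

order=[0, 1, 2, 3, 7, 4, 5, 9, 10, 15, 11, 6, 12, 13]  |boxes|=14  |leaves|=1  hit=P6

== RESULT ==
14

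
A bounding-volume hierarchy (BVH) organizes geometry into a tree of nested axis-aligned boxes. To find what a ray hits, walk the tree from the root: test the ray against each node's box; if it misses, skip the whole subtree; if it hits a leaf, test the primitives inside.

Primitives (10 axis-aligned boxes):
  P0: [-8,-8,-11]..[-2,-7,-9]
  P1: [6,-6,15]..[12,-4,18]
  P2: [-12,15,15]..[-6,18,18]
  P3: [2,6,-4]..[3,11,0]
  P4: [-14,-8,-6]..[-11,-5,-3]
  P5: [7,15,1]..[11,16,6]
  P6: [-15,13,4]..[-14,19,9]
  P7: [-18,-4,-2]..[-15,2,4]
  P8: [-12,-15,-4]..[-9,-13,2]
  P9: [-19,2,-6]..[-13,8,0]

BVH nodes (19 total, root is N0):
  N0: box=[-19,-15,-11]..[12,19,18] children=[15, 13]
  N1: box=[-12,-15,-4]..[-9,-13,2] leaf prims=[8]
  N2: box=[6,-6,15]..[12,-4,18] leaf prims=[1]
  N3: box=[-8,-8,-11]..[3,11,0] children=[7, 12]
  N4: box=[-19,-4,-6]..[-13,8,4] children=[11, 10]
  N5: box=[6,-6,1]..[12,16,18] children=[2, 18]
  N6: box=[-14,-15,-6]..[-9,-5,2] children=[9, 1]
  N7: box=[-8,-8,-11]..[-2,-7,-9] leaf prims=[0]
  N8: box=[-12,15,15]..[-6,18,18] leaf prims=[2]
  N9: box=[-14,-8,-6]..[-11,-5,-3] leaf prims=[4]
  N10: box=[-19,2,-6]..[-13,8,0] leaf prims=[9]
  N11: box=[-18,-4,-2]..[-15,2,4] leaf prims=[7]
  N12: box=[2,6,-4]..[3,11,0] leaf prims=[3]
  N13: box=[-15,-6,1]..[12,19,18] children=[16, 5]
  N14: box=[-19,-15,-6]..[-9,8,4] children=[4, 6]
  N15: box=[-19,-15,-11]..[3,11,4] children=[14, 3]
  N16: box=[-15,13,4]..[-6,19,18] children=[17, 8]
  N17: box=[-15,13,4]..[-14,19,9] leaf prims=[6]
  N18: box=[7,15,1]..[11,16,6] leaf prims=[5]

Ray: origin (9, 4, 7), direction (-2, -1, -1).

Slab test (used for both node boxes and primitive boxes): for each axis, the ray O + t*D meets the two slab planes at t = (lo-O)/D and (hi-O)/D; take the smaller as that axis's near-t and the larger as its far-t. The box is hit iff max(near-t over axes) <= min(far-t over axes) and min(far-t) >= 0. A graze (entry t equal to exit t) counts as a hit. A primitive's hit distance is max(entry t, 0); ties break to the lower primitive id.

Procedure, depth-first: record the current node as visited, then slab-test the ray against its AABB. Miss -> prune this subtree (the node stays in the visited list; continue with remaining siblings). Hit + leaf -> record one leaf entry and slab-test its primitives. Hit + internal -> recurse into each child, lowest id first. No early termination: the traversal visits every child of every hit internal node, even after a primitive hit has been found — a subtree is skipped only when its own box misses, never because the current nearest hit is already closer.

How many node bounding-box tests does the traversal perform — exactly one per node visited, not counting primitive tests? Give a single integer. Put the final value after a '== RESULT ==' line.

Traverse from the root:
N0 x:[-3/2,14] y:[-15,19] z:[-11,18] -> hit [-3/2,14], descend [13, 15]
  N13 x:[-3/2,12] y:[-15,10] z:[-11,6] -> hit [-3/2,6], descend [5, 16]
    N5 x:[-3/2,3/2] y:[-12,10] z:[-11,6] -> hit [-3/2,3/2], descend [2, 18]
      N2 x:[-3/2,3/2] y:[8,10] z:[-11,-8] -> miss, prune
      N18 x:[-1,1] y:[-12,-11] z:[1,6] -> miss, prune
    N16 x:[15/2,12] y:[-15,-9] z:[-11,3] -> miss, prune
  N15 x:[3,14] y:[-7,19] z:[3,18] -> hit [3,14], descend [3, 14]
    N3 x:[3,17/2] y:[-7,12] z:[7,18] -> hit [7,17/2], descend [7, 12]
      N7 x:[11/2,17/2] y:[11,12] z:[16,18] -> miss, prune
      N12 x:[3,7/2] y:[-7,-2] z:[7,11] -> miss, prune
    N14 x:[9,14] y:[-4,19] z:[3,13] -> hit [9,13], descend [4, 6]
      N4 x:[11,14] y:[-4,8] z:[3,13] -> miss, prune
      N6 x:[9,23/2] y:[9,19] z:[5,13] -> hit [9,23/2], descend [1, 9]
        N1 x:[9,21/2] y:[17,19] z:[5,11] -> miss, prune
        N9 x:[10,23/2] y:[9,12] z:[10,13] -> hit [10,23/2] leaf, test {P4@t=10}

15 AABB tests over nodes [0, 13, 5, 2, 18, 16, 15, 3, 7, 12, 14, 4, 6, 1, 9]; 1 leaf entered; closest P4.

== RESULT ==
15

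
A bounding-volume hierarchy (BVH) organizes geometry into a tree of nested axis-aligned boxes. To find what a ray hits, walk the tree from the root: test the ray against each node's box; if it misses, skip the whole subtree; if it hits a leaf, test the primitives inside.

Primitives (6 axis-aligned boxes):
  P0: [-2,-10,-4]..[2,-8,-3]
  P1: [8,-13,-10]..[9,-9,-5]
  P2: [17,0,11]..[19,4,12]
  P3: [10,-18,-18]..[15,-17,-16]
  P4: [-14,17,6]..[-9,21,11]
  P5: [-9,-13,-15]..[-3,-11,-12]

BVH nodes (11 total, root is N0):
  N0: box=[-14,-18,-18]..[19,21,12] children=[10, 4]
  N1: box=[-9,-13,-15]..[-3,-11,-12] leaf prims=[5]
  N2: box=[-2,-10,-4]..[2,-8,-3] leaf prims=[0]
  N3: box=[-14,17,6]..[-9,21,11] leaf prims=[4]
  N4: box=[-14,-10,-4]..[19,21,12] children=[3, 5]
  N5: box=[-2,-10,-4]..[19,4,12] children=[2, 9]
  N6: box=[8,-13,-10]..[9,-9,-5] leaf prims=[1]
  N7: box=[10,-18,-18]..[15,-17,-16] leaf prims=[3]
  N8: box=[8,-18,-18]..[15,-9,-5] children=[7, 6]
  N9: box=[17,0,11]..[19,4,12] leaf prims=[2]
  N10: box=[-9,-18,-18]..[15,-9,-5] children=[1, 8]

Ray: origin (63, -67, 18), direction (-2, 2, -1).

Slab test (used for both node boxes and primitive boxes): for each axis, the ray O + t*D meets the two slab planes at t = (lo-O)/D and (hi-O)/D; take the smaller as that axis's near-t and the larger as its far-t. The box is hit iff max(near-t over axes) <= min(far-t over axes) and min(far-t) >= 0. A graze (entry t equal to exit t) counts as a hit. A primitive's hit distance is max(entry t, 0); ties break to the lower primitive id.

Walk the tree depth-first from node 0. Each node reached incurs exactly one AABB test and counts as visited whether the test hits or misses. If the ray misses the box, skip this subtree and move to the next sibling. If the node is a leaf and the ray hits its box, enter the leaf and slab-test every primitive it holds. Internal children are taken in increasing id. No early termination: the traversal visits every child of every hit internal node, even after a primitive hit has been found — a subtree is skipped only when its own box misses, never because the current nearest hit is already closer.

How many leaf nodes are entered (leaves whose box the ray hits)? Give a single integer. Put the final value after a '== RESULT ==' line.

Walk:
N0 x:[22,77/2] y:[49/2,44] z:[6,36] -> hit [49/2,36], descend [4, 10]
  N4 x:[22,77/2] y:[57/2,44] z:[6,22] -> miss, prune
  N10 x:[24,36] y:[49/2,29] z:[23,36] -> hit [49/2,29], descend [1, 8]
    N1 x:[33,36] y:[27,28] z:[30,33] -> miss, prune
    N8 x:[24,55/2] y:[49/2,29] z:[23,36] -> hit [49/2,55/2], descend [6, 7]
      N6 x:[27,55/2] y:[27,29] z:[23,28] -> hit [27,55/2] leaf, test {P1@t=27}
      N7 x:[24,53/2] y:[49/2,25] z:[34,36] -> miss, prune

Visited [0, 4, 10, 1, 8, 6, 7]. Tests: 7 box, 1 leaf. Nearest: P1.

== RESULT ==
1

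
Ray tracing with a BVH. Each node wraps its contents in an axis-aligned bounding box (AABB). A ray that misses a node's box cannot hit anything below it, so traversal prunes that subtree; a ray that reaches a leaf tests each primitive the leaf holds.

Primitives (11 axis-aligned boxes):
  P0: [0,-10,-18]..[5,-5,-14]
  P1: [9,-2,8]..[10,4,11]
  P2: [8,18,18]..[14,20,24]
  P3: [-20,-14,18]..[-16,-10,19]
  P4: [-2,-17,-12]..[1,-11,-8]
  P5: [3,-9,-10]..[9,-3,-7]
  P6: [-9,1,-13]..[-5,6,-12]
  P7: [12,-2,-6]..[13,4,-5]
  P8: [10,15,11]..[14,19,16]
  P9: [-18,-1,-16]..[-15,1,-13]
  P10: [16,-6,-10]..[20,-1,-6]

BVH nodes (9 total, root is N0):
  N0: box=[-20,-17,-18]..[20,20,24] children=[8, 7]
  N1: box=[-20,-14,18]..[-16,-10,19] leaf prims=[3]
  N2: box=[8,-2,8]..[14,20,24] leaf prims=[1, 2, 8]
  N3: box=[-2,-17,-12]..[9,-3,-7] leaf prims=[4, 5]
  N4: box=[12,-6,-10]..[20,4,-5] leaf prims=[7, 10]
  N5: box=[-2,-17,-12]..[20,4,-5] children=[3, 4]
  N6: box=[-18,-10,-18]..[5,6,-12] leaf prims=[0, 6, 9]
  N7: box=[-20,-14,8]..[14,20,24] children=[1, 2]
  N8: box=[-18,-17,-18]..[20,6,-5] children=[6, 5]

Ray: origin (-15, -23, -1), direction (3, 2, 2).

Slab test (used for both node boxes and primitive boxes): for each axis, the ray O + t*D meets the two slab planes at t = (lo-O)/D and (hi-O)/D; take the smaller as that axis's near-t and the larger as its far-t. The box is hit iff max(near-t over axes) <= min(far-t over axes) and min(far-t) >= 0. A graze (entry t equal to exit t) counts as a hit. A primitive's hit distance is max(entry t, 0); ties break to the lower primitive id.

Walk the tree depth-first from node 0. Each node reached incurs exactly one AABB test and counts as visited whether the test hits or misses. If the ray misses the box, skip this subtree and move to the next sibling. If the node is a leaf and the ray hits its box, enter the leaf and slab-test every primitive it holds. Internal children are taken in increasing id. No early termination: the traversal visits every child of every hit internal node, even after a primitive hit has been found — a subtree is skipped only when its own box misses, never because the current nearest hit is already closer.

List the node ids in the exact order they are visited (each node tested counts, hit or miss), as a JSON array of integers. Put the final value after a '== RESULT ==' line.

Traverse from the root:
N0 x:[-5/3,35/3] y:[3,43/2] z:[-17/2,25/2] -> hit [3,35/3], descend [7, 8]
  N7 x:[-5/3,29/3] y:[9/2,43/2] z:[9/2,25/2] -> hit [9/2,29/3], descend [1, 2]
    N1 x:[-5/3,-1/3] y:[9/2,13/2] z:[19/2,10] -> miss, prune
    N2 x:[23/3,29/3] y:[21/2,43/2] z:[9/2,25/2] -> miss, prune
  N8 x:[-1,35/3] y:[3,29/2] z:[-17/2,-2] -> miss, prune

order=[0, 7, 1, 2, 8]  |boxes|=5  |leaves|=0  hit=miss

== RESULT ==
[0, 7, 1, 2, 8]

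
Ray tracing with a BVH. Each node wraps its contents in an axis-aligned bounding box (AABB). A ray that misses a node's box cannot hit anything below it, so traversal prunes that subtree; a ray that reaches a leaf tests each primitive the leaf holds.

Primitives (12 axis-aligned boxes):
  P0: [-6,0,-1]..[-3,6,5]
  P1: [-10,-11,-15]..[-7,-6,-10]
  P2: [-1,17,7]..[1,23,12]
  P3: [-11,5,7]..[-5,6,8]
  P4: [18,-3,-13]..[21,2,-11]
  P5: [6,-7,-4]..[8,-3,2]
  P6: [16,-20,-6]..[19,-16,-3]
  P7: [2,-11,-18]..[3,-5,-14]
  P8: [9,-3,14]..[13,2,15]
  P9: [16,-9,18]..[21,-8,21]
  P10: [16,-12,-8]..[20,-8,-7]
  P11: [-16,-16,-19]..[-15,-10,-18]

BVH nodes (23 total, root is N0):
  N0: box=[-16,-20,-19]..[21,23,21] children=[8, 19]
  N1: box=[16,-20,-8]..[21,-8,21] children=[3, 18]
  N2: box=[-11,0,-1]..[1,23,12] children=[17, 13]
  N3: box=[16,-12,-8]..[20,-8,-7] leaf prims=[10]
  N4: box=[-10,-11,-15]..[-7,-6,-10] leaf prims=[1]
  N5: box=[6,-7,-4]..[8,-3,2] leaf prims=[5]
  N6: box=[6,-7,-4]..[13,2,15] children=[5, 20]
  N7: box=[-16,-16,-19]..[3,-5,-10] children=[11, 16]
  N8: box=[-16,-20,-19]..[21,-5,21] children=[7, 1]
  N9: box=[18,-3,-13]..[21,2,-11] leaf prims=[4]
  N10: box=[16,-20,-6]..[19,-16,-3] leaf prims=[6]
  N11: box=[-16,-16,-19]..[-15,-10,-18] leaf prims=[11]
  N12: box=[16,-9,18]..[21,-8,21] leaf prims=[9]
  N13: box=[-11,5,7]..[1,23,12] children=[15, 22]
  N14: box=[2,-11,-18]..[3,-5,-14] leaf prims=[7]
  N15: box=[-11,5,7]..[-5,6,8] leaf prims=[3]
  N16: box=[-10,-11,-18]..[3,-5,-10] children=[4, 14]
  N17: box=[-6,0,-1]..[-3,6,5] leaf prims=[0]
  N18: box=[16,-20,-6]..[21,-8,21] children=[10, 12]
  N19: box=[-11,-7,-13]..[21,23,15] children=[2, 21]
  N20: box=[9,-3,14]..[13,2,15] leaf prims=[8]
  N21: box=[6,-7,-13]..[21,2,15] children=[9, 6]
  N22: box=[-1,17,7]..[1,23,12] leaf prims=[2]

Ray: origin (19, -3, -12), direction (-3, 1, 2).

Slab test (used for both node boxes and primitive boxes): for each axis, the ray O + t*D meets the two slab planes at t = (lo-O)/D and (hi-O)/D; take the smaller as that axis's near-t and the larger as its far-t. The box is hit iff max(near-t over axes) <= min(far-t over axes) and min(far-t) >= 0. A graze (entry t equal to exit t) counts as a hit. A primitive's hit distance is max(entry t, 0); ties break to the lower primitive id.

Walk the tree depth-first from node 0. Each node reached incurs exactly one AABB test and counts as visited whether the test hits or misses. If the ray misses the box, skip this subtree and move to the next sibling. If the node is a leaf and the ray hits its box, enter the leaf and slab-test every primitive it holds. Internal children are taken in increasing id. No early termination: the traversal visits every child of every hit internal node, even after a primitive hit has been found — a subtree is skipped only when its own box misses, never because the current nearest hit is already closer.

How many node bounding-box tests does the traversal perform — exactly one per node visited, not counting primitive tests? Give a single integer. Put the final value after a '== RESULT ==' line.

Traverse from the root:
N0 x:[-2/3,35/3] y:[-17,26] z:[-7/2,33/2] -> hit [-2/3,35/3], descend [8, 19]
  N8 x:[-2/3,35/3] y:[-17,-2] z:[-7/2,33/2] -> miss, prune
  N19 x:[-2/3,10] y:[-4,26] z:[-1/2,27/2] -> hit [-1/2,10], descend [2, 21]
    N2 x:[6,10] y:[3,26] z:[11/2,12] -> hit [6,10], descend [13, 17]
      N13 x:[6,10] y:[8,26] z:[19/2,12] -> hit [19/2,10], descend [15, 22]
        N15 x:[8,10] y:[8,9] z:[19/2,10] -> miss, prune
        N22 x:[6,20/3] y:[20,26] z:[19/2,12] -> miss, prune
      N17 x:[22/3,25/3] y:[3,9] z:[11/2,17/2] -> hit [22/3,25/3] leaf, test {P0@t=22/3}
    N21 x:[-2/3,13/3] y:[-4,5] z:[-1/2,27/2] -> hit [-1/2,13/3], descend [6, 9]
      N6 x:[2,13/3] y:[-4,5] z:[4,27/2] -> hit [4,13/3], descend [5, 20]
        N5 x:[11/3,13/3] y:[-4,0] z:[4,7] -> miss, prune
        N20 x:[2,10/3] y:[0,5] z:[13,27/2] -> miss, prune
      N9 x:[-2/3,1/3] y:[0,5] z:[-1/2,1/2] -> hit [0,1/3] leaf, test {P4@t=0}

Summary -> nodes [0, 8, 19, 2, 13, 15, 22, 17, 21, 6, 5, 20, 9]; box-tests=13; leaf-entries=2; first=P4

== RESULT ==
13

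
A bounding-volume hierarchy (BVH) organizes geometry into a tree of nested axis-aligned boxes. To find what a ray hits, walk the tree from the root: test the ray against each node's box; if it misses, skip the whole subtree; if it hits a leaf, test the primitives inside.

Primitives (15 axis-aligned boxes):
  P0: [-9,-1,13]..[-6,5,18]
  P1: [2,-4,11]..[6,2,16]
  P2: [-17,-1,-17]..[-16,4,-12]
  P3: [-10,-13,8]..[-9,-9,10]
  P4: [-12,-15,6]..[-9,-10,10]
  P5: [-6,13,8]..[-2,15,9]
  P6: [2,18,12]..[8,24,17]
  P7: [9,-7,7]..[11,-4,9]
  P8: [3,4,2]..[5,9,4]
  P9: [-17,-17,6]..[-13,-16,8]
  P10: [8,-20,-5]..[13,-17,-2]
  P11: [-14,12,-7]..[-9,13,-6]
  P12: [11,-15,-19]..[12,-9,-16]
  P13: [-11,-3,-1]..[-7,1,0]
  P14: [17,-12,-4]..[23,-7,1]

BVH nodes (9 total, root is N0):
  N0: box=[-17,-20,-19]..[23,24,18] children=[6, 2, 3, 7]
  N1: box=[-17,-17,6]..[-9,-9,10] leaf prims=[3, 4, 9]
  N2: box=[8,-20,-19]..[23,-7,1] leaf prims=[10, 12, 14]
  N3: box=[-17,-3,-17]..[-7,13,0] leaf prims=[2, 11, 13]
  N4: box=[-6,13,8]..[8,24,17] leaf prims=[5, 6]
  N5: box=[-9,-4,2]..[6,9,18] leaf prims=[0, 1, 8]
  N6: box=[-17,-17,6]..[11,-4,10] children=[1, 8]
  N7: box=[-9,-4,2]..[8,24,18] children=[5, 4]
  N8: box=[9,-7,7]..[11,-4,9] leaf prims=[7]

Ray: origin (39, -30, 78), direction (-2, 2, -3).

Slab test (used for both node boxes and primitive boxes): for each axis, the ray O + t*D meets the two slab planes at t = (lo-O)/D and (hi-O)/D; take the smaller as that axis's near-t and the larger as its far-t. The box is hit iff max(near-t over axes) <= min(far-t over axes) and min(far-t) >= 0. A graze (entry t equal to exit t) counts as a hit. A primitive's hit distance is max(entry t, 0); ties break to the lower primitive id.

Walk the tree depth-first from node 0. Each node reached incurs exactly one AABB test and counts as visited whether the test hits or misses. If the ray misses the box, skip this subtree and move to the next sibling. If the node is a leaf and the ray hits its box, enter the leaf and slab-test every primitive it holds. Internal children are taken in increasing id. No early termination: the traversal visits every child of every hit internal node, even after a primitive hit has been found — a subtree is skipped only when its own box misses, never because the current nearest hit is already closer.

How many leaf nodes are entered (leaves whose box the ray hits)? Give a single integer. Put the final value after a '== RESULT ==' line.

Walk:
N0 x:[8,28] y:[5,27] z:[20,97/3] -> hit [20,27], descend [2, 3, 6, 7]
  N2 x:[8,31/2] y:[5,23/2] z:[77/3,97/3] -> miss, prune
  N3 x:[23,28] y:[27/2,43/2] z:[26,95/3] -> miss, prune
  N6 x:[14,28] y:[13/2,13] z:[68/3,24] -> miss, prune
  N7 x:[31/2,24] y:[13,27] z:[20,76/3] -> hit [20,24], descend [4, 5]
    N4 x:[31/2,45/2] y:[43/2,27] z:[61/3,70/3] -> hit [43/2,45/2] leaf, test {P5(miss), P6(miss)}
    N5 x:[33/2,24] y:[13,39/2] z:[20,76/3] -> miss, prune

7 AABB tests over nodes [0, 2, 3, 6, 7, 4, 5]; 1 leaf entered; closest miss.

== RESULT ==
1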